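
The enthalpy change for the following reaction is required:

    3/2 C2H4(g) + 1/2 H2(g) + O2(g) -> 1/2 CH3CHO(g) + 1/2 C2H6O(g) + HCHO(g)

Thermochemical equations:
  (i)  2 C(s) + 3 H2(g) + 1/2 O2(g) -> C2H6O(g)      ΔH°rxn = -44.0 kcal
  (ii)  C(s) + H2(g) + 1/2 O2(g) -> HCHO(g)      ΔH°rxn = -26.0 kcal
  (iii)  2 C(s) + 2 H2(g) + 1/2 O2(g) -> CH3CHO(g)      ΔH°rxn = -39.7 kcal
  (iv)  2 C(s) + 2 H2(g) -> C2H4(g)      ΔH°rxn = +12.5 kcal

ΔH°rxn = -86.6 kcal

(i) × 1/2: (1/2)·(-44.0) = -22.0 kcal
(ii) as written: -26.0 kcal
(iii) × 1/2: (1/2)·(-39.7) = -19.85 kcal
(iv) reversed and × 3/2: (-3/2)·(+12.5) = -18.75 kcal
Combining the equations, ΔH°rxn = (1/2)·(-44.0) + (1)·(-26.0) + (1/2)·(-39.7) + (-3/2)·(+12.5) = -86.6 kcal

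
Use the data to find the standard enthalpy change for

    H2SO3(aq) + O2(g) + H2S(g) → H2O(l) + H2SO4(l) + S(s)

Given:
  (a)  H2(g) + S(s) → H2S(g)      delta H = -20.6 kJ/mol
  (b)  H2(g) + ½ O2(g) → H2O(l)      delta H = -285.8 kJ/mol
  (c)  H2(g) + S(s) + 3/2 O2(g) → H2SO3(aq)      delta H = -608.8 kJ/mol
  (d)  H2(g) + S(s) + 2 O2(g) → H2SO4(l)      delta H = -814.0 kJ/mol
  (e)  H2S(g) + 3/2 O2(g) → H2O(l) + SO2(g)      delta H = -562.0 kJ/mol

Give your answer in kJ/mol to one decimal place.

(a) reversed: +20.6 kJ/mol
(b) as written: -285.8 kJ/mol
(c) reversed: +608.8 kJ/mol
(d) as written: -814.0 kJ/mol
(e): not needed.
delta H = (+20.6) + (-285.8) + (+608.8) + (-814.0) = -470.4 kJ/mol

delta H = -470.4 kJ/mol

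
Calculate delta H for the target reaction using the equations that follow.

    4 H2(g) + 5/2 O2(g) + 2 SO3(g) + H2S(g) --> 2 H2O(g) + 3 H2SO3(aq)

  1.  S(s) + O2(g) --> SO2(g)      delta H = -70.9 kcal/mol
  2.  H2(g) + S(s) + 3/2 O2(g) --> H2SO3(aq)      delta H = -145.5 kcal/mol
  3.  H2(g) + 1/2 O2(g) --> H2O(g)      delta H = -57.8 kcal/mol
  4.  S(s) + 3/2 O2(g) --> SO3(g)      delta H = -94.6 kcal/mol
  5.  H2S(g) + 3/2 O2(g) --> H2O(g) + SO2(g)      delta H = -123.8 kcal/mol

eq. 1 reversed: +70.9 kcal/mol
eq. 2 × 3: (3)·(-145.5) = -436.5 kcal/mol
eq. 3 as written: -57.8 kcal/mol
eq. 4 reversed and × 2: (-2)·(-94.6) = +189.2 kcal/mol
eq. 5 as written: -123.8 kcal/mol
Summing the manipulated equations, delta H = (+70.9) + (-436.5) + (-57.8) + (+189.2) + (-123.8) = -358.0 kcal/mol

delta H = -358.0 kcal/mol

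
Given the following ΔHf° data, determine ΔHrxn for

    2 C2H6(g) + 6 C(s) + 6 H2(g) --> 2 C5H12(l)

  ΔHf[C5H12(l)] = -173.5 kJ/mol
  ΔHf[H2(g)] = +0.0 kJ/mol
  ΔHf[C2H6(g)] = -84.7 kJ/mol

Products: 2·(-173.5) = -347.0
Reactants: 2·(-84.7) + 6·(+0.0) + 6·(+0.0) = -169.4
ΔHrxn = (-347.0) − (-169.4) = -177.6 kJ/mol

ΔHrxn = -177.6 kJ/mol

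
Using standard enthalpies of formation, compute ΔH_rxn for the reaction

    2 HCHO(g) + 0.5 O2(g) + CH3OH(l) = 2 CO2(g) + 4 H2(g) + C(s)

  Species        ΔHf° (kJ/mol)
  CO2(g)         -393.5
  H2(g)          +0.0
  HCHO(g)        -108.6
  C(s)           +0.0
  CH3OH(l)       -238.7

Products: 2·(-393.5) + 4·(+0.0) + 1·(+0.0) = -787.0
Reactants: 2·(-108.6) + 1/2·(+0.0) + 1·(-238.7) = -455.9
ΔH_rxn = (-787.0) − (-455.9) = -331.1 kJ/mol

ΔH_rxn = -331.1 kJ/mol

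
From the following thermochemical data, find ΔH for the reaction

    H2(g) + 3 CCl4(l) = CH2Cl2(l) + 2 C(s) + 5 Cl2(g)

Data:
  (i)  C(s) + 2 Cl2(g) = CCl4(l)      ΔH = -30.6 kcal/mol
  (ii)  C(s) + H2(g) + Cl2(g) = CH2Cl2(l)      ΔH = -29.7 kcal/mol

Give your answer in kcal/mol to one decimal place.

(i) reversed and × 3: (-3)·(-30.6) = +91.8 kcal/mol
(ii) as written: -29.7 kcal/mol
ΔH = (-3)·(-30.6) + (1)·(-29.7) = 62.1 kcal/mol

ΔH = 62.1 kcal/mol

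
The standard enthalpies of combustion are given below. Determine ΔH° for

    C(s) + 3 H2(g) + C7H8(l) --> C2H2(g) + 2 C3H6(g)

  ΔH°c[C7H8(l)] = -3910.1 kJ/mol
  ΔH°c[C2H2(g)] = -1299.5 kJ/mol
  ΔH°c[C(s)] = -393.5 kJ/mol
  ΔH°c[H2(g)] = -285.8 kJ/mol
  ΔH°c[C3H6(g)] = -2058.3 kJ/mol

ΔH° = 255.1 kJ/mol

With combustion enthalpies, reactants minus products:
= [1·(-393.5) + 3·(-285.8) + 1·(-3910.1)] − [1·(-1299.5) + 2·(-2058.3)]
= 255.1 kJ/mol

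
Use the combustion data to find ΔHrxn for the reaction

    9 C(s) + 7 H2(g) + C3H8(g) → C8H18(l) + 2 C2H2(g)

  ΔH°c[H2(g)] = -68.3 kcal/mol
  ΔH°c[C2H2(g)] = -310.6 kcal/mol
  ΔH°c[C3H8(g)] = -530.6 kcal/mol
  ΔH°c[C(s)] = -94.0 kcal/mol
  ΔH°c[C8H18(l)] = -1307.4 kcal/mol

Using ΔH = Σ nΔHc°(reactants) − Σ nΔHc°(products):
= [9·(-94.0) + 7·(-68.3) + 1·(-530.6)] − [1·(-1307.4) + 2·(-310.6)]
= 73.9 kcal/mol

ΔHrxn = 73.9 kcal/mol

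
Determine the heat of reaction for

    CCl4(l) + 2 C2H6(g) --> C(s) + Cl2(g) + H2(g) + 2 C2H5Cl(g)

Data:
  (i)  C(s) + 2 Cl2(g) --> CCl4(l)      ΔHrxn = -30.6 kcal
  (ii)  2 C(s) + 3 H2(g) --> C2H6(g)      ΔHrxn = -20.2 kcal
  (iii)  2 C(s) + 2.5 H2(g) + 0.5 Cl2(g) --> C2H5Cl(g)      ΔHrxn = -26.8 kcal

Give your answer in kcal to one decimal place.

(i) reversed: +30.6 kcal
(ii) reversed and × 2: (-2)·(-20.2) = +40.4 kcal
(iii) × 2: (2)·(-26.8) = -53.6 kcal
Since enthalpy is a state function, ΔHrxn = (+30.6) + (+40.4) + (-53.6) = 17.4 kcal

ΔHrxn = 17.4 kcal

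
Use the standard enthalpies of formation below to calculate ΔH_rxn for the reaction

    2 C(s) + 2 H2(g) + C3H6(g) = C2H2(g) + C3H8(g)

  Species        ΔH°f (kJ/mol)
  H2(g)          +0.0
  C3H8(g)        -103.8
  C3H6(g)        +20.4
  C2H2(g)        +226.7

ΔH_rxn = 102.5 kJ/mol

Products: 1·(+226.7) + 1·(-103.8) = +122.9
Reactants: 2·(+0.0) + 2·(+0.0) + 1·(+20.4) = +20.4
ΔH_rxn = (+122.9) − (+20.4) = 102.5 kJ/mol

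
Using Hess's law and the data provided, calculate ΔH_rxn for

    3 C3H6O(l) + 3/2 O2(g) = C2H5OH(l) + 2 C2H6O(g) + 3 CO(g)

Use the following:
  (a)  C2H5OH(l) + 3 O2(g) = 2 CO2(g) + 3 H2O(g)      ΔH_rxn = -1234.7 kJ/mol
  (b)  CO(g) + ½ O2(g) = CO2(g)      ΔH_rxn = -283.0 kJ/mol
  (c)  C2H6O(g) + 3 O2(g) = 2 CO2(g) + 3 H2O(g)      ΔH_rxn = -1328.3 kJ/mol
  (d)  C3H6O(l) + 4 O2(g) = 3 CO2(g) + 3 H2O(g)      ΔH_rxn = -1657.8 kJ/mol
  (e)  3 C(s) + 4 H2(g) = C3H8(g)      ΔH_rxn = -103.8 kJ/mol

(a) reversed (reverse to put C2H5OH(l) on the product side): +1234.7 kJ/mol
(b) reversed and × 3 (reverse to put CO(g) on the product side; scale by 3 for the 3 CO(g)): (-3)·(-283.0) = +849.0 kJ/mol
(c) reversed and × 2 (C2H6O(g) must end up as a product; scale by 2 for the 2 C2H6O(g)): (-2)·(-1328.3) = +2656.6 kJ/mol
(d) × 3 (scale by 3 for the 3 C3H6O(l)): (3)·(-1657.8) = -4973.4 kJ/mol
(e): not needed (C3H8(g) appears nowhere else).
ΔH_rxn = (+1234.7) + (+849.0) + (+2656.6) + (-4973.4) = -233.1 kJ/mol

ΔH_rxn = -233.1 kJ/mol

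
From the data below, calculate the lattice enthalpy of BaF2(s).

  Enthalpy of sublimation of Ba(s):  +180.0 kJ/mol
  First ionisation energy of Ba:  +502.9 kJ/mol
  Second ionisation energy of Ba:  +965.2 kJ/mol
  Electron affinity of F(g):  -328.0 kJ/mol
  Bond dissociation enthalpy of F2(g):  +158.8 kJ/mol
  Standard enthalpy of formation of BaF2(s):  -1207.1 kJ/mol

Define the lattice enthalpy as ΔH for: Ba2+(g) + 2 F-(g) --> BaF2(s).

ΔHf° = 1·ΔHsub + 1·(ΣIE) + 1·D(F2) + 2·EA + U
-1207.1 = 1·(+180.0) + 1·(+1468.1) + 1·(+158.8) + 2·(-328.0) + U
U = -1207.1 − (+1150.9) = -2358.0 kJ/mol

U = -2358.0 kJ/mol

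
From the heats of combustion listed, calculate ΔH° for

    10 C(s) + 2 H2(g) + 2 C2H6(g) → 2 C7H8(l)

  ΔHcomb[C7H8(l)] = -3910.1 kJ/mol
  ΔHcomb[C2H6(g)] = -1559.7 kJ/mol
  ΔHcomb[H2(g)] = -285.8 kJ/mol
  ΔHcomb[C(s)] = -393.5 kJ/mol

ΔH° = 194.2 kJ/mol

With combustion enthalpies, reactants minus products:
= [10·(-393.5) + 2·(-285.8) + 2·(-1559.7)] − [2·(-3910.1)]
= 194.2 kJ/mol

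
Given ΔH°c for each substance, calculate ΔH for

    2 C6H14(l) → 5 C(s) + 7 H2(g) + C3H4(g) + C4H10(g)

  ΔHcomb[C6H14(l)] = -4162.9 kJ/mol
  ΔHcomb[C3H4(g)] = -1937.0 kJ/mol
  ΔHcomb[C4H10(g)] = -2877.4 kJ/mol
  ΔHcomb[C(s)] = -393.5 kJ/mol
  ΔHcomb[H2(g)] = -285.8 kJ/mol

With combustion enthalpies, reactants minus products:
= [2·(-4162.9)] − [5·(-393.5) + 7·(-285.8) + 1·(-1937.0) + 1·(-2877.4)]
= 456.7 kJ/mol

ΔH = 456.7 kJ/mol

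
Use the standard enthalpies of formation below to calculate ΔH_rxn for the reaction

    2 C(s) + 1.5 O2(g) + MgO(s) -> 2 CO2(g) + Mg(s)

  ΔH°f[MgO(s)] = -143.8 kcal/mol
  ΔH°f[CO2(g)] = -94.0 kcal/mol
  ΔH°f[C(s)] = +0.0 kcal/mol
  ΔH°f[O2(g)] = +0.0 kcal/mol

ΔH°rxn = Σ nΔHf°(products) − Σ nΔHf°(reactants).
Products: 2·(-94.0) + 1·(+0.0) = -188.0
Reactants: 2·(+0.0) + 3/2·(+0.0) + 1·(-143.8) = -143.8
ΔH_rxn = (-188.0) − (-143.8) = -44.2 kcal/mol

ΔH_rxn = -44.2 kcal/mol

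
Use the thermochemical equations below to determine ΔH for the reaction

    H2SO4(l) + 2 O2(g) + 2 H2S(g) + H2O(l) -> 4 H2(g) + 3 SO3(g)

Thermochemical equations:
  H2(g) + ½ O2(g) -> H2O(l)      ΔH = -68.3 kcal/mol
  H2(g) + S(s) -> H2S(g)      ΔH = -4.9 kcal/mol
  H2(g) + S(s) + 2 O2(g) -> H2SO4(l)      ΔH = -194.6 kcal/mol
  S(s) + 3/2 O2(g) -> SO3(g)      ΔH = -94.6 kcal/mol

ΔH = -11.1 kcal/mol

equation 1 reversed (H2O(l) must end up as a reactant): +68.3 kcal/mol
equation 2 reversed and × 2 (reverse to put H2S(g) on the reactant side; ×2 to match 2 H2S(g) in the target): (-2)·(-4.9) = +9.8 kcal/mol
equation 3 reversed (H2SO4(l) must end up as a reactant): +194.6 kcal/mol
equation 4 × 3 (scale by 3 for the 3 SO3(g)): (3)·(-94.6) = -283.8 kcal/mol
ΔH = (-1)·(-68.3) + (-2)·(-4.9) + (-1)·(-194.6) + (3)·(-94.6) = -11.1 kcal/mol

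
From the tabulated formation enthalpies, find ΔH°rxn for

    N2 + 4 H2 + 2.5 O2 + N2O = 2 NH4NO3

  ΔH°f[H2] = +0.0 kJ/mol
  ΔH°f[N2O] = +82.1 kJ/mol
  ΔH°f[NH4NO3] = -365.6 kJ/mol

Products: 2·(-365.6) = -731.2
Reactants: 1·(+0.0) + 4·(+0.0) + 5/2·(+0.0) + 1·(+82.1) = +82.1
ΔH°rxn = (-731.2) − (+82.1) = -813.3 kJ/mol

ΔH°rxn = -813.3 kJ/mol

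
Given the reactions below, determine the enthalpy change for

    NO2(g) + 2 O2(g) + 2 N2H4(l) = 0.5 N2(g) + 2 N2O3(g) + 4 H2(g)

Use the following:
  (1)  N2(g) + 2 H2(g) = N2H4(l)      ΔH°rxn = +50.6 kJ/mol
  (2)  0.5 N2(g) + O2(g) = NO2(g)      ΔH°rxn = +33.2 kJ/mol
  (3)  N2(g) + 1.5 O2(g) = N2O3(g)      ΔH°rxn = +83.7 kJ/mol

ΔH°rxn = 33.0 kJ/mol

(1) reversed and × 2: (-2)·(+50.6) = -101.2 kJ/mol
(2) reversed: -33.2 kJ/mol
(3) × 2: (2)·(+83.7) = +167.4 kJ/mol
ΔH°rxn = (-2)·(+50.6) + (-1)·(+33.2) + (2)·(+83.7) = 33.0 kJ/mol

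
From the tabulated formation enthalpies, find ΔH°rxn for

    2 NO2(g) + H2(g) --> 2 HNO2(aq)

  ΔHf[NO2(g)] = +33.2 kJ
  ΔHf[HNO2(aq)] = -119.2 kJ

ΔH°rxn = Σ nΔHf°(products) − Σ nΔHf°(reactants).
Products: 2·(-119.2) = -238.4
Reactants: 2·(+33.2) + 1·(+0.0) = +66.4
ΔH°rxn = (-238.4) − (+66.4) = -304.8 kJ

ΔH°rxn = -304.8 kJ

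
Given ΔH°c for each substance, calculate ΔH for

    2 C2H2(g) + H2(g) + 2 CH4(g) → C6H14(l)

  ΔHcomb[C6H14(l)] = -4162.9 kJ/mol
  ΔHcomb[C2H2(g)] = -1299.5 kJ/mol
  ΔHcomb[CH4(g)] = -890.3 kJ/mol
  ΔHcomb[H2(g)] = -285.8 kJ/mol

Using ΔH = Σ nΔHc°(reactants) − Σ nΔHc°(products):
= [2·(-1299.5) + 1·(-285.8) + 2·(-890.3)] − [1·(-4162.9)]
= -502.5 kJ/mol

ΔH = -502.5 kJ/mol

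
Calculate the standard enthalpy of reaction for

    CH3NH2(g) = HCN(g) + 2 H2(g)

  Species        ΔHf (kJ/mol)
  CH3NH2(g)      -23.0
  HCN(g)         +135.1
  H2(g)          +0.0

Products: 1·(+135.1) + 2·(+0.0) = +135.1
Reactants: 1·(-23.0) = -23.0
ΔH° = (+135.1) − (-23.0) = 158.1 kJ/mol

ΔH° = 158.1 kJ/mol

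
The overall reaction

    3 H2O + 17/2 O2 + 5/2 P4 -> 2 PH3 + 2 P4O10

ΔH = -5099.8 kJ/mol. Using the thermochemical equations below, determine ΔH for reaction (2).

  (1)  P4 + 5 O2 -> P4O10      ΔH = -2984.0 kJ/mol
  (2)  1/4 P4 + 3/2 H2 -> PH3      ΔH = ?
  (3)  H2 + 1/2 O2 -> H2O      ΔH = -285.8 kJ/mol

ΔH = 5.4 kJ/mol

(1) × 2: (2)·(-2984.0) = -5968.0 kJ/mol
(2) × 2: contributes 2·x
(3) reversed and × 3: (-3)·(-285.8) = +857.4 kJ/mol
-5099.8 = (-5968.0) + (+857.4) + 2·x
x = (-5099.8 − (-5110.6)) / (2) = 5.4 kJ/mol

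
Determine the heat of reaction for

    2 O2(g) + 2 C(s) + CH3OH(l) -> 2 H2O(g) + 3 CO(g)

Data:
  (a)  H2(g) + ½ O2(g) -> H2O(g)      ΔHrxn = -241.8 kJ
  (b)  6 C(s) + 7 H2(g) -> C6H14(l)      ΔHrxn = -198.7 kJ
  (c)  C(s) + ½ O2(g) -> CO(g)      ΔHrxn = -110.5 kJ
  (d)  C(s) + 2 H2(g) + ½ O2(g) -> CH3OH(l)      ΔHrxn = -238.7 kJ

(a) × 2 (×2 to match 2 H2O(g) in the target): (2)·(-241.8) = -483.6 kJ
(b): not needed (C6H14(l) appears nowhere else).
(c) × 3 (×3 to match 3 CO(g) in the target): (3)·(-110.5) = -331.5 kJ
(d) reversed (reverse to put CH3OH(l) on the reactant side): +238.7 kJ
Since enthalpy is a state function, ΔHrxn = (-483.6) + (-331.5) + (+238.7) = -576.4 kJ

ΔHrxn = -576.4 kJ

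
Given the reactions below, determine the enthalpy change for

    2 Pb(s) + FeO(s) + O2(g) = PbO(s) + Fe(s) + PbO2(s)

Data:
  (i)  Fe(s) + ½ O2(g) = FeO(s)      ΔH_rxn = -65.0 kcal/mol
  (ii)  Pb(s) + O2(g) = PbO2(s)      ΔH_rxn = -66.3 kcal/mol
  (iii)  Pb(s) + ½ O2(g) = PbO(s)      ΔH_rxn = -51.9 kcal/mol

ΔH_rxn = -53.2 kcal/mol

(i) reversed (reverse to put FeO(s) on the reactant side): +65.0 kcal/mol
(ii) as written (PbO2(s) already on the product side): -66.3 kcal/mol
(iii) as written (PbO(s) already on the product side): -51.9 kcal/mol
Summing the manipulated equations, ΔH_rxn = (+65.0) + (-66.3) + (-51.9) = -53.2 kcal/mol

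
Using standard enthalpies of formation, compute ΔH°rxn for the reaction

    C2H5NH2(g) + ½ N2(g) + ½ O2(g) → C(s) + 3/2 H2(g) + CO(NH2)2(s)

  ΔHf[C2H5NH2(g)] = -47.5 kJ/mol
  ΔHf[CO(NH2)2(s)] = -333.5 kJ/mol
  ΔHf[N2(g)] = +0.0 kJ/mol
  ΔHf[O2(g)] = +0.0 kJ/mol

Products: 1·(+0.0) + 3/2·(+0.0) + 1·(-333.5) = -333.5
Reactants: 1·(-47.5) + 1/2·(+0.0) + 1/2·(+0.0) = -47.5
ΔH°rxn = (-333.5) − (-47.5) = -286.0 kJ/mol

ΔH°rxn = -286.0 kJ/mol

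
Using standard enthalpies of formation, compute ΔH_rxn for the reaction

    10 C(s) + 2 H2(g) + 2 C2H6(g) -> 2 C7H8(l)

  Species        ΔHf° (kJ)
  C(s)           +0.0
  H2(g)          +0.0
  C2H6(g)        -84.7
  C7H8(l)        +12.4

Products: 2·(+12.4) = +24.8
Reactants: 10·(+0.0) + 2·(+0.0) + 2·(-84.7) = -169.4
ΔH_rxn = (+24.8) − (-169.4) = 194.2 kJ

ΔH_rxn = 194.2 kJ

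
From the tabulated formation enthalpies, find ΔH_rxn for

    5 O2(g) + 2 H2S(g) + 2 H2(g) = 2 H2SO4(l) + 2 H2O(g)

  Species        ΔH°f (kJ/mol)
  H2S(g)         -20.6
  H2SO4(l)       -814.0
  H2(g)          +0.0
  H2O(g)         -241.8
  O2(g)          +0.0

ΔH°rxn = Σ nΔHf°(products) − Σ nΔHf°(reactants).
Products: 2·(-814.0) + 2·(-241.8) = -2111.6
Reactants: 5·(+0.0) + 2·(-20.6) + 2·(+0.0) = -41.2
ΔH_rxn = (-2111.6) − (-41.2) = -2070.4 kJ/mol

ΔH_rxn = -2070.4 kJ/mol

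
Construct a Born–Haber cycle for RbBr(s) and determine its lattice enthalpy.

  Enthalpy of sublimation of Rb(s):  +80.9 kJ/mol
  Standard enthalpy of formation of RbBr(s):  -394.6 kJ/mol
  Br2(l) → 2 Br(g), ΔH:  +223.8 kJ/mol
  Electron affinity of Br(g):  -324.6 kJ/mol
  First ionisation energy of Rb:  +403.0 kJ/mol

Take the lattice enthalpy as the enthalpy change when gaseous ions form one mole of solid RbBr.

ΔHf° = 1·ΔHsub + 1·(ΣIE) + 1/2·D(Br2) + 1·EA + U
-394.6 = 1·(+80.9) + 1·(+403.0) + 1/2·(+223.8) + 1·(-324.6) + U
U = -394.6 − (+271.2) = -665.8 kJ/mol

U = -665.8 kJ/mol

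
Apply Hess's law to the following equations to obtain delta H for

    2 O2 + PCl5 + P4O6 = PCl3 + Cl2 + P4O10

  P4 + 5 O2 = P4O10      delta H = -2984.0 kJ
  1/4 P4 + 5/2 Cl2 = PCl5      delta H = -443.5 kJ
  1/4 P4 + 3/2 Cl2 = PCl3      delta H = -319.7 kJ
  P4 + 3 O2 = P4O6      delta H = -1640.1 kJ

delta H = -1220.1 kJ

equation 1 as written (P4O10 already on the product side): -2984.0 kJ
equation 2 reversed (PCl5 must end up as a reactant): +443.5 kJ
equation 3 as written (PCl3 already on the product side): -319.7 kJ
equation 4 reversed (reverse to put P4O6 on the reactant side): +1640.1 kJ
Summing the manipulated equations, delta H = (1)·(-2984.0) + (-1)·(-443.5) + (1)·(-319.7) + (-1)·(-1640.1) = -1220.1 kJ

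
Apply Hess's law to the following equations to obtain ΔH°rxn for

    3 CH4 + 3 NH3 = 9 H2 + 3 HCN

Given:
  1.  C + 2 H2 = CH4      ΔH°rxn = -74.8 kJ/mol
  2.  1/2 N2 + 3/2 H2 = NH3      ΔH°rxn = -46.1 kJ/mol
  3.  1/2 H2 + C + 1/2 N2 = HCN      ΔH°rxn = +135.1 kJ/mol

ΔH°rxn = 768.0 kJ/mol

eq. 1 reversed and × 3: (-3)·(-74.8) = +224.4 kJ/mol
eq. 2 reversed and × 3: (-3)·(-46.1) = +138.3 kJ/mol
eq. 3 × 3: (3)·(+135.1) = +405.3 kJ/mol
ΔH°rxn = (+224.4) + (+138.3) + (+405.3) = 768.0 kJ/mol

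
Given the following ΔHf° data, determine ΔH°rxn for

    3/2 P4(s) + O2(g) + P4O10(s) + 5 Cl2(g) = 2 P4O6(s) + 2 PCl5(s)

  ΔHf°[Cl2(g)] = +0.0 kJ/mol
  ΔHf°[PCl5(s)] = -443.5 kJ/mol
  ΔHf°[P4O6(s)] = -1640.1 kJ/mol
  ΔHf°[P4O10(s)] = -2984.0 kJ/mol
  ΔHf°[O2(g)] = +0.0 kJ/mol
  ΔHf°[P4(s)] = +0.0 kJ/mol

Products: 2·(-1640.1) + 2·(-443.5) = -4167.2
Reactants: 3/2·(+0.0) + 1·(+0.0) + 1·(-2984.0) + 5·(+0.0) = -2984.0
ΔH°rxn = (-4167.2) − (-2984.0) = -1183.2 kJ/mol

ΔH°rxn = -1183.2 kJ/mol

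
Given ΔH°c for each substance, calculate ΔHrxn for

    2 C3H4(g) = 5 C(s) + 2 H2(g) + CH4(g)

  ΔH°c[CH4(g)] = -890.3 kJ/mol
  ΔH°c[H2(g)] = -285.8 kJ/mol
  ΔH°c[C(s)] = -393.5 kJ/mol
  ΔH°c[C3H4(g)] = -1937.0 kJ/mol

Using ΔH = Σ nΔHc°(reactants) − Σ nΔHc°(products):
= [2·(-1937.0)] − [5·(-393.5) + 2·(-285.8) + 1·(-890.3)]
= -444.6 kJ/mol

ΔHrxn = -444.6 kJ/mol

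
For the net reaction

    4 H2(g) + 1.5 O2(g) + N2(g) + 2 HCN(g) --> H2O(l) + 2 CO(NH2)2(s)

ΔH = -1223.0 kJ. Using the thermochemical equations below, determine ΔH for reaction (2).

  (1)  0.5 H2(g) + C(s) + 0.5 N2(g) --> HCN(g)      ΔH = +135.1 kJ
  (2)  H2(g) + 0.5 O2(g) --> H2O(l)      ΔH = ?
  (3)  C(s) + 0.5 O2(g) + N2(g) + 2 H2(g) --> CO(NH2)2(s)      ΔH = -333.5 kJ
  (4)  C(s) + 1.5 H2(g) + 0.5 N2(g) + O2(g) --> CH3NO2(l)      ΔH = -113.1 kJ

(1) reversed and × 2: (-2)·(+135.1) = -270.2 kJ
(2) as written: contributes x
(3) × 2: (2)·(-333.5) = -667.0 kJ
(4): not needed.
-1223.0 = (-270.2) + (-667.0) + x
x = (-1223.0 − (-937.2)) / (1) = -285.8 kJ

ΔH = -285.8 kJ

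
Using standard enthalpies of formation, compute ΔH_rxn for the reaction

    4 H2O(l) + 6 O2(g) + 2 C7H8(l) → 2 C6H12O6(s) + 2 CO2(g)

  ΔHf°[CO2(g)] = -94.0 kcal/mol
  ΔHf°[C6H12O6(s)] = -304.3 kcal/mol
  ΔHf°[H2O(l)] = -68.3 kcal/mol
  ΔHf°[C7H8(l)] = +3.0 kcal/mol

ΔH_rxn = -529.4 kcal/mol

Products: 2·(-304.3) + 2·(-94.0) = -796.6
Reactants: 4·(-68.3) + 6·(+0.0) + 2·(+3.0) = -267.2
ΔH_rxn = (-796.6) − (-267.2) = -529.4 kcal/mol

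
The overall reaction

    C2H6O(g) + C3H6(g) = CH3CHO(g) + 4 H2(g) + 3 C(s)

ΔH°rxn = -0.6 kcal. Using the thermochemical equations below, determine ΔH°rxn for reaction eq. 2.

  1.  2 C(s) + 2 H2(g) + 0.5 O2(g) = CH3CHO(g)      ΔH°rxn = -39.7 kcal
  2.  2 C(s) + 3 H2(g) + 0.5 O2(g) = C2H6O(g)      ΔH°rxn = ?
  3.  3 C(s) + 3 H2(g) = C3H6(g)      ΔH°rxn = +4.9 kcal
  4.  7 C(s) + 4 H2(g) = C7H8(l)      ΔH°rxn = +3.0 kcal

eq. 1 as written (CH3CHO(g) already on the product side): -39.7 kcal
eq. 2 reversed (reverse to put C2H6O(g) on the reactant side): contributes −x
eq. 3 reversed (C3H6(g) must end up as a reactant): -4.9 kcal
eq. 4: not needed (C7H8(l) appears nowhere else).
-0.6 = (-39.7) + (-4.9) − x
x = (-0.6 − (-44.6)) / (-1) = -44.0 kcal

ΔH°rxn = -44.0 kcal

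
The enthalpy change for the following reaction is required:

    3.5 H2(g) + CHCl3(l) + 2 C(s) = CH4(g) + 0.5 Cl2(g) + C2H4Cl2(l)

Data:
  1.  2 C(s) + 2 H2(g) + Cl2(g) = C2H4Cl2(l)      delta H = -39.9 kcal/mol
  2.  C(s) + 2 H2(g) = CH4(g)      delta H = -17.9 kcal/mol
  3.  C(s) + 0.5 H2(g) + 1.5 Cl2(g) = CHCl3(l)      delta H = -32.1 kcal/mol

eq. 1 as written (C2H4Cl2(l) already on the product side): -39.9 kcal/mol
eq. 2 as written (CH4(g) already on the product side): -17.9 kcal/mol
eq. 3 reversed (reverse to put CHCl3(l) on the reactant side): +32.1 kcal/mol
delta H = (-39.9) + (-17.9) + (+32.1) = -25.7 kcal/mol

delta H = -25.7 kcal/mol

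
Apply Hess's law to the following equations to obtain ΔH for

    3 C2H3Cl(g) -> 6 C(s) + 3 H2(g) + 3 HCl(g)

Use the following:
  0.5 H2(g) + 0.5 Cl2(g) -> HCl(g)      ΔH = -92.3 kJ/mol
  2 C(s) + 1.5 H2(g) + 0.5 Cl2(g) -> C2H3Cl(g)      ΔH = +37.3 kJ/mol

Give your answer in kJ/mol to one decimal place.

ΔH = -388.8 kJ/mol

equation 1 × 3 (scale by 3 for the 3 HCl(g)): (3)·(-92.3) = -276.9 kJ/mol
equation 2 reversed and × 3 (C2H3Cl(g) must end up as a reactant; scale by 3 for the 3 C2H3Cl(g)): (-3)·(+37.3) = -111.9 kJ/mol
Since enthalpy is a state function, ΔH = (-276.9) + (-111.9) = -388.8 kJ/mol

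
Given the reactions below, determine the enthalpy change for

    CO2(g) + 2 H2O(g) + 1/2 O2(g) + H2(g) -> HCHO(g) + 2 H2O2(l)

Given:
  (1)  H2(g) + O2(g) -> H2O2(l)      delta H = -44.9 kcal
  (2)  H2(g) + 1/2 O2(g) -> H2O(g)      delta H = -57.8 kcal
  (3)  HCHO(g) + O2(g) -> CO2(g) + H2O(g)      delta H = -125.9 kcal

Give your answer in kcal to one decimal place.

(1) × 2: (2)·(-44.9) = -89.8 kcal
(2) reversed: +57.8 kcal
(3) reversed: +125.9 kcal
Combining the equations, delta H = (2)·(-44.9) + (-1)·(-57.8) + (-1)·(-125.9) = 93.9 kcal

delta H = 93.9 kcal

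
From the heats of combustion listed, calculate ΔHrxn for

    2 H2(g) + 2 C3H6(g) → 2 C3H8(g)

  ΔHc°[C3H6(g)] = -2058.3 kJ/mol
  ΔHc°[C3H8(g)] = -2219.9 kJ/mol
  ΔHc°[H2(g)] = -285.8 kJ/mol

ΔHrxn = -248.4 kJ/mol

Using ΔH = Σ nΔHc°(reactants) − Σ nΔHc°(products):
= [2·(-285.8) + 2·(-2058.3)] − [2·(-2219.9)]
= -248.4 kJ/mol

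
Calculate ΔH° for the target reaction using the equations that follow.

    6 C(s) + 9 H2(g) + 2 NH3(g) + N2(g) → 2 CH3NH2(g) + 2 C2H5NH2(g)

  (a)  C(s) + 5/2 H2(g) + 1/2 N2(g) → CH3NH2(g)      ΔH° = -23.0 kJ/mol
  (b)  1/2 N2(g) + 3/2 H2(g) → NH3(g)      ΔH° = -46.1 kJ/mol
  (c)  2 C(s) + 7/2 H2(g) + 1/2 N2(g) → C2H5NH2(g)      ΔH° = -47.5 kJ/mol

(a) × 2 (×2 to match 2 CH3NH2(g) in the target): (2)·(-23.0) = -46.0 kJ/mol
(b) reversed and × 2 (NH3(g) must end up as a reactant; ×2 to match 2 NH3(g) in the target): (-2)·(-46.1) = +92.2 kJ/mol
(c) × 2 (scale by 2 for the 2 C2H5NH2(g)): (2)·(-47.5) = -95.0 kJ/mol
Since enthalpy is a state function, ΔH° = (2)·(-23.0) + (-2)·(-46.1) + (2)·(-47.5) = -48.8 kJ/mol

ΔH° = -48.8 kJ/mol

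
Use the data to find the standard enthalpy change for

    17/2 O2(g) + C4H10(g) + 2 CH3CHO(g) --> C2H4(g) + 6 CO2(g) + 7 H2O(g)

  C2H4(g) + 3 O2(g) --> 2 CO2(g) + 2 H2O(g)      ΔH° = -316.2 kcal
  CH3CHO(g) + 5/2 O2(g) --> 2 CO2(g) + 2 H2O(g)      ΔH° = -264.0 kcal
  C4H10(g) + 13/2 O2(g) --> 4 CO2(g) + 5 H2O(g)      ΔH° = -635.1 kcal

equation 1 reversed (reverse to put C2H4(g) on the product side): +316.2 kcal
equation 2 × 2 (scale by 2 for the 2 CH3CHO(g)): (2)·(-264.0) = -528.0 kcal
equation 3 as written (C4H10(g) already on the reactant side): -635.1 kcal
Summing the manipulated equations, ΔH° = (+316.2) + (-528.0) + (-635.1) = -846.9 kcal

ΔH° = -846.9 kcal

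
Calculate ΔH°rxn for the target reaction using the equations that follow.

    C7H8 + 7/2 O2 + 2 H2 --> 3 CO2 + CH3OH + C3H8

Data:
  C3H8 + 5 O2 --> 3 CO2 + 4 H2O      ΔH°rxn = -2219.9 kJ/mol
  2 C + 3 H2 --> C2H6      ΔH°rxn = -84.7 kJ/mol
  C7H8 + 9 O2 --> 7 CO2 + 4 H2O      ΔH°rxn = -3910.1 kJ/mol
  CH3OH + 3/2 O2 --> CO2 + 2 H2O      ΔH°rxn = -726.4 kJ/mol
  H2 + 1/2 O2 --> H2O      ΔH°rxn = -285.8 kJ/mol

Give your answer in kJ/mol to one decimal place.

equation 1 reversed: +2219.9 kJ/mol
equation 2: not needed.
equation 3 as written: -3910.1 kJ/mol
equation 4 reversed: +726.4 kJ/mol
equation 5 × 2: (2)·(-285.8) = -571.6 kJ/mol
Summing the manipulated equations, ΔH°rxn = (-1)·(-2219.9) + (1)·(-3910.1) + (-1)·(-726.4) + (2)·(-285.8) = -1535.4 kJ/mol

ΔH°rxn = -1535.4 kJ/mol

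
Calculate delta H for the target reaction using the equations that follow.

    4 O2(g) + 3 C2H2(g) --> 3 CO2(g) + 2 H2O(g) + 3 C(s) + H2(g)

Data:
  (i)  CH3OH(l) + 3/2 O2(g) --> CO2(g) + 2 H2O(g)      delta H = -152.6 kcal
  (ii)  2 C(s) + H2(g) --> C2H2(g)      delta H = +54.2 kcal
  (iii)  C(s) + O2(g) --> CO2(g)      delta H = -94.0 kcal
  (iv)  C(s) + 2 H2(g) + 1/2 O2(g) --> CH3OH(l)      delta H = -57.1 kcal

delta H = -560.3 kcal

(i) as written (H2O(g) already on the product side): -152.6 kcal
(ii) reversed and × 3 (C2H2(g) must end up as a reactant; scale by 3 for the 3 C2H2(g)): (-3)·(+54.2) = -162.6 kcal
(iii) × 2: (2)·(-94.0) = -188.0 kcal
(iv) as written: -57.1 kcal
delta H = (1)·(-152.6) + (-3)·(+54.2) + (2)·(-94.0) + (1)·(-57.1) = -560.3 kcal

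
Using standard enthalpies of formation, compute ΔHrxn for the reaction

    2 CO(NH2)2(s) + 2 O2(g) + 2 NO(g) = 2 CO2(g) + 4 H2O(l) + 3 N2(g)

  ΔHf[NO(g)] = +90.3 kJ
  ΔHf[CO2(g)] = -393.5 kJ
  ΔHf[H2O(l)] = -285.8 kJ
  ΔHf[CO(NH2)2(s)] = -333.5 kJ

Products: 2·(-393.5) + 4·(-285.8) + 3·(+0.0) = -1930.2
Reactants: 2·(-333.5) + 2·(+0.0) + 2·(+90.3) = -486.4
ΔHrxn = (-1930.2) − (-486.4) = -1443.8 kJ

ΔHrxn = -1443.8 kJ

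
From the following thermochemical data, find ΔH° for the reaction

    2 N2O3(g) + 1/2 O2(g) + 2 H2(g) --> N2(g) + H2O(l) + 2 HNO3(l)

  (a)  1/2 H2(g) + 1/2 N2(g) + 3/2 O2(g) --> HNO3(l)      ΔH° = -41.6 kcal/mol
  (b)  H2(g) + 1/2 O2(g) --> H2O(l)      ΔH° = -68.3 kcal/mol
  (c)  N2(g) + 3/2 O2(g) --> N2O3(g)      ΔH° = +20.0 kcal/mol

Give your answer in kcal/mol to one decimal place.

ΔH° = -191.5 kcal/mol

(a) × 2: (2)·(-41.6) = -83.2 kcal/mol
(b) as written: -68.3 kcal/mol
(c) reversed and × 2: (-2)·(+20.0) = -40.0 kcal/mol
Since enthalpy is a state function, ΔH° = (-83.2) + (-68.3) + (-40.0) = -191.5 kcal/mol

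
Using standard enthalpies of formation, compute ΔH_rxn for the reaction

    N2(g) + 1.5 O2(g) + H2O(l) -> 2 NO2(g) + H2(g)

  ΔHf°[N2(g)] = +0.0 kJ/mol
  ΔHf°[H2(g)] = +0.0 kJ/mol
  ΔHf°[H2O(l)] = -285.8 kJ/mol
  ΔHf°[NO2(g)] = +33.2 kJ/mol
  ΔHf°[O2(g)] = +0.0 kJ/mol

ΔH_rxn = 352.2 kJ/mol

Products: 2·(+33.2) + 1·(+0.0) = +66.4
Reactants: 1·(+0.0) + 3/2·(+0.0) + 1·(-285.8) = -285.8
ΔH_rxn = (+66.4) − (-285.8) = 352.2 kJ/mol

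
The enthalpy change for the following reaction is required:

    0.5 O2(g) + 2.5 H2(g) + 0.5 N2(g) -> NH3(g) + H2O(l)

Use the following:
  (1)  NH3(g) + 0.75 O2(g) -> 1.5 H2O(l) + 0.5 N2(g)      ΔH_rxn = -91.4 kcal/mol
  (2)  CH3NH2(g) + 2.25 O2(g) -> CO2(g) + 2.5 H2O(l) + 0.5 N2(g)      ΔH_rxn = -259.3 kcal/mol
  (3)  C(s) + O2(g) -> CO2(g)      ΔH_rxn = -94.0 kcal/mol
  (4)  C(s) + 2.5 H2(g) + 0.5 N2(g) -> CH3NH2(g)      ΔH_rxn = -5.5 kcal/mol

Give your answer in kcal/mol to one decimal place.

(1) reversed: +91.4 kcal/mol
(2) as written: -259.3 kcal/mol
(3) reversed: +94.0 kcal/mol
(4) as written: -5.5 kcal/mol
Since enthalpy is a state function, ΔH_rxn = (+91.4) + (-259.3) + (+94.0) + (-5.5) = -79.4 kcal/mol

ΔH_rxn = -79.4 kcal/mol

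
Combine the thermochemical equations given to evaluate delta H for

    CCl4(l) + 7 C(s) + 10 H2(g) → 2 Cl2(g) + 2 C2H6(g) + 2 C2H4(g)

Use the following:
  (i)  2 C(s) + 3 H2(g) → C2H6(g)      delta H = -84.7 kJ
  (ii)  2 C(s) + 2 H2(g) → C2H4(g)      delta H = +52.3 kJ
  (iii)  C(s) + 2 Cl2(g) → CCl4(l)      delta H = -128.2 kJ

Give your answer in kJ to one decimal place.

delta H = 63.4 kJ

(i) × 2 (×2 to match 2 C2H6(g) in the target): (2)·(-84.7) = -169.4 kJ
(ii) × 2 (scale by 2 for the 2 C2H4(g)): (2)·(+52.3) = +104.6 kJ
(iii) reversed (CCl4(l) must end up as a reactant): +128.2 kJ
delta H = (-169.4) + (+104.6) + (+128.2) = 63.4 kJ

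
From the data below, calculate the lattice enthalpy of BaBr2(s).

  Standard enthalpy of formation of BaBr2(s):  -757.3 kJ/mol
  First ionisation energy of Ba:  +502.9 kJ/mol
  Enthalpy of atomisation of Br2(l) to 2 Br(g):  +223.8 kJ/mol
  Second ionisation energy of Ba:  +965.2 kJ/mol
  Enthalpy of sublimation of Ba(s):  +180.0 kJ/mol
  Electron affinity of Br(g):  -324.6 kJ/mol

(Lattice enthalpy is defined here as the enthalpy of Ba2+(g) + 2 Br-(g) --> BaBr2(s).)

ΔHf° = 1·ΔHsub + 1·(ΣIE) + 1·D(Br2) + 2·EA + U
-757.3 = 1·(+180.0) + 1·(+1468.1) + 1·(+223.8) + 2·(-324.6) + U
U = -757.3 − (+1222.7) = -1980.0 kJ/mol

U = -1980.0 kJ/mol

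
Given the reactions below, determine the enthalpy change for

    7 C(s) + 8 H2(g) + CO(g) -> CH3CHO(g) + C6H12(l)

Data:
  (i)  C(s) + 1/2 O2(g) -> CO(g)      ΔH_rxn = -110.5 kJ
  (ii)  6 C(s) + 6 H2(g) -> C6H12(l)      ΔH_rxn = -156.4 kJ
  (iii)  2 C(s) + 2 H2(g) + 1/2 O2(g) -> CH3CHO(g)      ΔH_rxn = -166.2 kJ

ΔH_rxn = -212.1 kJ

(i) reversed: +110.5 kJ
(ii) as written: -156.4 kJ
(iii) as written: -166.2 kJ
Combining the equations, ΔH_rxn = (-1)·(-110.5) + (1)·(-156.4) + (1)·(-166.2) = -212.1 kJ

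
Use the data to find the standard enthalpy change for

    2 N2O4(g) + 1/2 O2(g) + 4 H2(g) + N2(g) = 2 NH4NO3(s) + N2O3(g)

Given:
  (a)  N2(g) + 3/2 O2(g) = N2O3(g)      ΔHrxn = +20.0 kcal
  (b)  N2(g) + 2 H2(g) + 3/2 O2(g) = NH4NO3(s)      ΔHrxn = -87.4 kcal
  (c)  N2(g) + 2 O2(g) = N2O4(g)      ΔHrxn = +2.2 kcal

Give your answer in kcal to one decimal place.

ΔHrxn = -159.2 kcal

(a) as written (N2O3(g) already on the product side): +20.0 kcal
(b) × 2 (×2 to match 2 NH4NO3(s) in the target): (2)·(-87.4) = -174.8 kcal
(c) reversed and × 2 (N2O4(g) must end up as a reactant; scale by 2 for the 2 N2O4(g)): (-2)·(+2.2) = -4.4 kcal
ΔHrxn = (1)·(+20.0) + (2)·(-87.4) + (-2)·(+2.2) = -159.2 kcal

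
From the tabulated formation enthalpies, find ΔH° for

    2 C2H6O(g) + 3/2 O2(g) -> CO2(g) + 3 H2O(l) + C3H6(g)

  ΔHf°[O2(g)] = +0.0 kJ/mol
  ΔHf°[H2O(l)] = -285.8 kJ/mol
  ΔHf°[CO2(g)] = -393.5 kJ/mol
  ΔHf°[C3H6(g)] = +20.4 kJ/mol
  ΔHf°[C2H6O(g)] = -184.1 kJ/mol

Products: 1·(-393.5) + 3·(-285.8) + 1·(+20.4) = -1230.5
Reactants: 2·(-184.1) + 3/2·(+0.0) = -368.2
ΔH° = (-1230.5) − (-368.2) = -862.3 kJ/mol

ΔH° = -862.3 kJ/mol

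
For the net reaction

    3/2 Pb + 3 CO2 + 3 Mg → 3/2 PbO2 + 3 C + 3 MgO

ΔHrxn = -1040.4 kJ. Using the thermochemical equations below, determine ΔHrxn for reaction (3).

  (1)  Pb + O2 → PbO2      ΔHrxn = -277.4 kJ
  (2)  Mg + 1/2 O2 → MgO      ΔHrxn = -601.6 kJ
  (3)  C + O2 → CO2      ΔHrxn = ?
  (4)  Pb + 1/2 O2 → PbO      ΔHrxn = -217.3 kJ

(1) × 3/2 (×3/2 to match 3/2 PbO2 in the target): (3/2)·(-277.4) = -416.1 kJ
(2) × 3 (×3 to match 3 MgO in the target): (3)·(-601.6) = -1804.8 kJ
(3) reversed and × 3 (CO2 must end up as a reactant; ×3 to match 3 CO2 in the target): contributes −3·x
(4): not needed (PbO appears nowhere else).
-1040.4 = (-416.1) + (-1804.8) − 3·x
x = (-1040.4 − (-2220.9)) / (-3) = -393.5 kJ

ΔHrxn = -393.5 kJ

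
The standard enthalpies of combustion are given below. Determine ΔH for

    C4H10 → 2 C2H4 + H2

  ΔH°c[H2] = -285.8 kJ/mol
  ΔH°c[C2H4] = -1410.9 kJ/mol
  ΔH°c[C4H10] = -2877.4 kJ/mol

ΔH = 230.2 kJ/mol

Using ΔH = Σ nΔHc°(reactants) − Σ nΔHc°(products):
= [1·(-2877.4)] − [2·(-1410.9) + 1·(-285.8)]
= 230.2 kJ/mol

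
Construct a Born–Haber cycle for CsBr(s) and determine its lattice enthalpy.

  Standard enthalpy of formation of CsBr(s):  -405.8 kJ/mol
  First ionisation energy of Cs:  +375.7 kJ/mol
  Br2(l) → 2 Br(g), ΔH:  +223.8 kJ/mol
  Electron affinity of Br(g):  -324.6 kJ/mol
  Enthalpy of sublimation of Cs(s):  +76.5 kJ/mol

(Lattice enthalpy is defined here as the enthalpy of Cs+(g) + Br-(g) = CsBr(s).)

ΔHf° = 1·ΔHsub + 1·(ΣIE) + 1/2·D(Br2) + 1·EA + U
-405.8 = 1·(+76.5) + 1·(+375.7) + 1/2·(+223.8) + 1·(-324.6) + U
U = -405.8 − (+239.5) = -645.3 kJ/mol

U = -645.3 kJ/mol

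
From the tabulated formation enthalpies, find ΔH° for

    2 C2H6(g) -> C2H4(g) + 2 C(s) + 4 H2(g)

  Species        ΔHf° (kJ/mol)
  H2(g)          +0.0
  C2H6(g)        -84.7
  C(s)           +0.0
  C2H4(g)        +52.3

ΔH° = 221.7 kJ/mol

Products: 1·(+52.3) + 2·(+0.0) + 4·(+0.0) = +52.3
Reactants: 2·(-84.7) = -169.4
ΔH° = (+52.3) − (-169.4) = 221.7 kJ/mol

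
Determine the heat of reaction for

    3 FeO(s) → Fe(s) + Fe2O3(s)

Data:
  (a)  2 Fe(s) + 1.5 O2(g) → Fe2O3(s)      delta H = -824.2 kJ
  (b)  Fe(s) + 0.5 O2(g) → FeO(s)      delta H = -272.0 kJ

(a) as written: -824.2 kJ
(b) reversed and × 3: (-3)·(-272.0) = +816.0 kJ
delta H = (-824.2) + (+816.0) = -8.2 kJ

delta H = -8.2 kJ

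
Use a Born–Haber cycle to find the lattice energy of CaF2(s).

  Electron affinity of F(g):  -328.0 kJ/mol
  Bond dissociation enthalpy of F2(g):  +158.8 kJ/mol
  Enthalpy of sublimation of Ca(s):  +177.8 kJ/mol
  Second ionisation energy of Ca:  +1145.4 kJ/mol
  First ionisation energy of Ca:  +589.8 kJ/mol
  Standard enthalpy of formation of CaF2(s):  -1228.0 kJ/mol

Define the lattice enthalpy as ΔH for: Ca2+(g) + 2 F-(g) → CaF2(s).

U = -2643.8 kJ/mol

ΔHf° = 1·ΔHsub + 1·(ΣIE) + 1·D(F2) + 2·EA + U
-1228.0 = 1·(+177.8) + 1·(+1735.2) + 1·(+158.8) + 2·(-328.0) + U
U = -1228.0 − (+1415.8) = -2643.8 kJ/mol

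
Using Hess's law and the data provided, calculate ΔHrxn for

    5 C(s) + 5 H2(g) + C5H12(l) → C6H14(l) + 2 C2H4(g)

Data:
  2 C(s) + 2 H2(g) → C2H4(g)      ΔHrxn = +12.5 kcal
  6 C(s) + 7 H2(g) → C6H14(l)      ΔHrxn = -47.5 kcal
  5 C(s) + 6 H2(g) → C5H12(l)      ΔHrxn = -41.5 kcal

ΔHrxn = 19.0 kcal

equation 1 × 2: (2)·(+12.5) = +25.0 kcal
equation 2 as written: -47.5 kcal
equation 3 reversed: +41.5 kcal
Combining the equations, ΔHrxn = (+25.0) + (-47.5) + (+41.5) = 19.0 kcal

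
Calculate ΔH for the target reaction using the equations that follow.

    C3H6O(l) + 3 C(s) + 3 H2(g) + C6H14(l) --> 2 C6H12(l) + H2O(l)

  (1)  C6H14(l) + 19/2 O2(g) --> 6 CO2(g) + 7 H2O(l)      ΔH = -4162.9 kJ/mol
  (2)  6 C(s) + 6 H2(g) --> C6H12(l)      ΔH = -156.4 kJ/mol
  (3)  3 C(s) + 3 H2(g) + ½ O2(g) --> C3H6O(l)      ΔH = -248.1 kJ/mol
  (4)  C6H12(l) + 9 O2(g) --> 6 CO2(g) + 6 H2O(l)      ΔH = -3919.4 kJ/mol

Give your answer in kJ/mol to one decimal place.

(1) as written: -4162.9 kJ/mol
(2) as written: -156.4 kJ/mol
(3) reversed: +248.1 kJ/mol
(4) reversed: +3919.4 kJ/mol
Since enthalpy is a state function, ΔH = (1)·(-4162.9) + (1)·(-156.4) + (-1)·(-248.1) + (-1)·(-3919.4) = -151.8 kJ/mol

ΔH = -151.8 kJ/mol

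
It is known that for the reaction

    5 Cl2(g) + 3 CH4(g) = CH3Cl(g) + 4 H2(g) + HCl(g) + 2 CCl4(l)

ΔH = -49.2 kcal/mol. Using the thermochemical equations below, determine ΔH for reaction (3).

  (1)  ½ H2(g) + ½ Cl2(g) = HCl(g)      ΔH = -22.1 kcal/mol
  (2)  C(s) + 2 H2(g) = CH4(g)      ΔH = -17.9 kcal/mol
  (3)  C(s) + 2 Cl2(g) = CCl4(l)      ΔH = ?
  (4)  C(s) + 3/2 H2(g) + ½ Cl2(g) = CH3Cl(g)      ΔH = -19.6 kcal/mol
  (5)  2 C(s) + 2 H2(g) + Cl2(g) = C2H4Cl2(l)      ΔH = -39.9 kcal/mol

ΔH = -30.6 kcal/mol

(1) as written: -22.1 kcal/mol
(2) reversed and × 3: (-3)·(-17.9) = +53.7 kcal/mol
(3) × 2: contributes 2·x
(4) as written: -19.6 kcal/mol
(5): not needed.
-49.2 = (-22.1) + (+53.7) + (-19.6) + 2·x
x = (-49.2 − (+12.0)) / (2) = -30.6 kcal/mol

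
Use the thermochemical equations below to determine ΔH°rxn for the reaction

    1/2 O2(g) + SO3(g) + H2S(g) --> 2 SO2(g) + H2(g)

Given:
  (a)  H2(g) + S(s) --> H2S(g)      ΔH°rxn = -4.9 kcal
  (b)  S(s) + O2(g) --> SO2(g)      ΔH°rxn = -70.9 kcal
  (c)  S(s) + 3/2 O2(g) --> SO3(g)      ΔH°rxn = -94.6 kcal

ΔH°rxn = -42.3 kcal

(a) reversed: +4.9 kcal
(b) × 2: (2)·(-70.9) = -141.8 kcal
(c) reversed: +94.6 kcal
Since enthalpy is a state function, ΔH°rxn = (-1)·(-4.9) + (2)·(-70.9) + (-1)·(-94.6) = -42.3 kcal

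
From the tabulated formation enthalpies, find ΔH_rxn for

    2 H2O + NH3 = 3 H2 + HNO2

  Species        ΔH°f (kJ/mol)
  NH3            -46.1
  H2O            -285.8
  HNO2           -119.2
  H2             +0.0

Products: 3·(+0.0) + 1·(-119.2) = -119.2
Reactants: 2·(-285.8) + 1·(-46.1) = -617.7
ΔH_rxn = (-119.2) − (-617.7) = 498.5 kJ/mol

ΔH_rxn = 498.5 kJ/mol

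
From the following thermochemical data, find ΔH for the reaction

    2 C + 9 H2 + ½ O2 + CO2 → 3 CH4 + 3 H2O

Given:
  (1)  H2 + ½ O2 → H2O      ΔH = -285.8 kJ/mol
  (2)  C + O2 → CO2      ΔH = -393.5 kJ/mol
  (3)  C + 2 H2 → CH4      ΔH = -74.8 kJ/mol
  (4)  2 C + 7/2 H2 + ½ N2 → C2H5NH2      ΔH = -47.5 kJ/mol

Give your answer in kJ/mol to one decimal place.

(1) × 3 (scale by 3 for the 3 H2O): (3)·(-285.8) = -857.4 kJ/mol
(2) reversed (CO2 must end up as a reactant): +393.5 kJ/mol
(3) × 3 (scale by 3 for the 3 CH4): (3)·(-74.8) = -224.4 kJ/mol
(4): not needed (C2H5NH2 appears nowhere else).
ΔH = (-857.4) + (+393.5) + (-224.4) = -688.3 kJ/mol

ΔH = -688.3 kJ/mol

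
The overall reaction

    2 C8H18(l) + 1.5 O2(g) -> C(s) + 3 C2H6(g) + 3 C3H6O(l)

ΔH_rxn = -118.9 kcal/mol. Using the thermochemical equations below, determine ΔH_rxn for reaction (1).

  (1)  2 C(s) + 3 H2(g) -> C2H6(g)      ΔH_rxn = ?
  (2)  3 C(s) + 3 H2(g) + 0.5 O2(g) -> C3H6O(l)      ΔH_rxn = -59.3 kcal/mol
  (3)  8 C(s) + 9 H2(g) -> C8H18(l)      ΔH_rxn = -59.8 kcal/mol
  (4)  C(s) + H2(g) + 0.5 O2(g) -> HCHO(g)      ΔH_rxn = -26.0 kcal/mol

(1) × 3 (×3 to match 3 C2H6(g) in the target): contributes 3·x
(2) × 3 (×3 to match 3 C3H6O(l) in the target): (3)·(-59.3) = -177.9 kcal/mol
(3) reversed and × 2 (C8H18(l) must end up as a reactant; ×2 to match 2 C8H18(l) in the target): (-2)·(-59.8) = +119.6 kcal/mol
(4): not needed (HCHO(g) appears nowhere else).
-118.9 = (-177.9) + (+119.6) + 3·x
x = (-118.9 − (-58.3)) / (3) = -20.2 kcal/mol

ΔH_rxn = -20.2 kcal/mol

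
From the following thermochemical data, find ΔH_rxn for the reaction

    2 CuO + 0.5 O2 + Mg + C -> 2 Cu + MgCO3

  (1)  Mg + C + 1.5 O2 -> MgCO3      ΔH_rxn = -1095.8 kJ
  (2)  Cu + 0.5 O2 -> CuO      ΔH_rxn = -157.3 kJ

ΔH_rxn = -781.2 kJ

(1) as written (MgCO3 already on the product side): -1095.8 kJ
(2) reversed and × 2 (reverse to put CuO on the reactant side; ×2 to match 2 CuO in the target): (-2)·(-157.3) = +314.6 kJ
ΔH_rxn = (1)·(-1095.8) + (-2)·(-157.3) = -781.2 kJ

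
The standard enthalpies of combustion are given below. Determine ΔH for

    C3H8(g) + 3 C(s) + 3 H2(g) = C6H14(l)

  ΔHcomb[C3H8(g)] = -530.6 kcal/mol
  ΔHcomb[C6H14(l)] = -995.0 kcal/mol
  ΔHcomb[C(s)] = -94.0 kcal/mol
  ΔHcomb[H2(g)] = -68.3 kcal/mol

With combustion enthalpies, reactants minus products:
= [1·(-530.6) + 3·(-94.0) + 3·(-68.3)] − [1·(-995.0)]
= -22.5 kcal/mol

ΔH = -22.5 kcal/mol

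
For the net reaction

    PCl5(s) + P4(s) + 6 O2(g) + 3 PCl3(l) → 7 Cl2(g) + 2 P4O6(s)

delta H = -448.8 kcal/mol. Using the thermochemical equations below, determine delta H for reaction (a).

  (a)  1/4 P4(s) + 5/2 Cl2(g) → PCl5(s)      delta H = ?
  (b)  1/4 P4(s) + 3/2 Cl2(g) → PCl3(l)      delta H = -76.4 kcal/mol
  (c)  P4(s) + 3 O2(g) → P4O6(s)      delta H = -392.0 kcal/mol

(a) reversed (PCl5(s) must end up as a reactant): contributes −x
(b) reversed and × 3 (reverse to put PCl3(l) on the reactant side; scale by 3 for the 3 PCl3(l)): (-3)·(-76.4) = +229.2 kcal/mol
(c) × 2 (×2 to match 2 P4O6(s) in the target): (2)·(-392.0) = -784.0 kcal/mol
-448.8 = (+229.2) + (-784.0) − x
x = (-448.8 − (-554.8)) / (-1) = -106.0 kcal/mol

delta H = -106.0 kcal/mol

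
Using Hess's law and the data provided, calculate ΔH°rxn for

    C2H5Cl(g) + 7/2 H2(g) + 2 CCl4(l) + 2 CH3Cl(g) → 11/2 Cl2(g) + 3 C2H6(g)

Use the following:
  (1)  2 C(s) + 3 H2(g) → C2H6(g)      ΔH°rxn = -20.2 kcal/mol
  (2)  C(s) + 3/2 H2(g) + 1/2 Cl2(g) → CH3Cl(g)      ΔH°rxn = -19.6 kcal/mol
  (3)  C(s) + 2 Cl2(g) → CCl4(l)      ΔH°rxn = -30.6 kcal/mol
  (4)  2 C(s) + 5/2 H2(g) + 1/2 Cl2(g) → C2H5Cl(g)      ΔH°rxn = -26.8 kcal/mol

(1) × 3 (×3 to match 3 C2H6(g) in the target): (3)·(-20.2) = -60.6 kcal/mol
(2) reversed and × 2 (reverse to put CH3Cl(g) on the reactant side; ×2 to match 2 CH3Cl(g) in the target): (-2)·(-19.6) = +39.2 kcal/mol
(3) reversed and × 2 (reverse to put CCl4(l) on the reactant side; ×2 to match 2 CCl4(l) in the target): (-2)·(-30.6) = +61.2 kcal/mol
(4) reversed (reverse to put C2H5Cl(g) on the reactant side): +26.8 kcal/mol
Combining the equations, ΔH°rxn = (-60.6) + (+39.2) + (+61.2) + (+26.8) = 66.6 kcal/mol

ΔH°rxn = 66.6 kcal/mol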